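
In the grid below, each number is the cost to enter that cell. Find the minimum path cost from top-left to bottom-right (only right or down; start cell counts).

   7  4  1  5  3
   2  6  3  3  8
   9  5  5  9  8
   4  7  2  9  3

34

Path r0c0 → r0c1 → r0c2 → r1c2 → r2c2 → r3c2 → r3c3 → r3c4: 7 + 4 + 1 + 3 + 5 + 2 + 9 + 3 = 34.
For comparison, the top-then-right route costs 39.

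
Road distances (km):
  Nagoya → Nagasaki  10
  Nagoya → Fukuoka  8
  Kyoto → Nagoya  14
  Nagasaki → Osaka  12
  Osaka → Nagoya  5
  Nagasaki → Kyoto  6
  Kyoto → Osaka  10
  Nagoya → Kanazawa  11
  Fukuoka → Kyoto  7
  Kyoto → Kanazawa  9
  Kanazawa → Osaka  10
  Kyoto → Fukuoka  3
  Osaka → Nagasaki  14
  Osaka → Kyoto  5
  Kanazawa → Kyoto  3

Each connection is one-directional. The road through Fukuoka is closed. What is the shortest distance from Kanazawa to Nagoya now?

Comparing a few candidate routes:
Kanazawa - Kyoto - Osaka - Nagoya: 3 + 10 + 5 = 18
Kanazawa - Osaka - Nagoya: 10 + 5 = 15
Kanazawa - Kyoto - Nagoya: 3 + 14 = 17
Shortest: 15 km.

15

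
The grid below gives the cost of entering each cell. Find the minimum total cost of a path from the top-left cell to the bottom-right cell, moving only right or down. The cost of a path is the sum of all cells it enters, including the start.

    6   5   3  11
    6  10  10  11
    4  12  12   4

39

Path r0c0 r0c1 r0c2 r1c2 r1c3 r2c3: 6 + 5 + 3 + 10 + 11 + 4 = 39.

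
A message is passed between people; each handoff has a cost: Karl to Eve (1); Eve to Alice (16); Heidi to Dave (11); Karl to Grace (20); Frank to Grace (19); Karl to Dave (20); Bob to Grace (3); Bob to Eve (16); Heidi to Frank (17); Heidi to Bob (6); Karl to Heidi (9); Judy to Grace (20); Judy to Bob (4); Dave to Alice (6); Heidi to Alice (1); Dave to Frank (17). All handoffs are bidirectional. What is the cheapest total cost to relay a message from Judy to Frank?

Comparing a few candidate routes:
Judy -> Bob -> Heidi -> Frank: 4 + 6 + 17 = 27
Judy -> Bob -> Heidi -> Alice -> Dave -> Frank: 4 + 6 + 1 + 6 + 17 = 34
Judy -> Bob -> Grace -> Frank: 4 + 3 + 19 = 26
Shortest: 26.

26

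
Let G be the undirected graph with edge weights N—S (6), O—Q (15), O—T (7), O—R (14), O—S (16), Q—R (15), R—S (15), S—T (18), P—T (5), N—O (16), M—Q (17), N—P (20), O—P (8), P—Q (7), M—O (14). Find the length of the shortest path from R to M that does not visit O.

32

Routes from R to M avoiding O:
R→S→N→P→Q→M: 15 + 6 + 20 + 7 + 17 = 65
R→Q→M: 15 + 17 = 32
R→S→T→P→Q→M: 15 + 18 + 5 + 7 + 17 = 62
The minimum is 32.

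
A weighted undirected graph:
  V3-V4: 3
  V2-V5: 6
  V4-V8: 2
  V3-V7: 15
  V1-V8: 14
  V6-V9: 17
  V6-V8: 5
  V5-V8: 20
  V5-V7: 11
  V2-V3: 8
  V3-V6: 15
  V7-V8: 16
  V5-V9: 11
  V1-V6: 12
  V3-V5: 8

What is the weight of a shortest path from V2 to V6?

18

Some routes from V2 to V6:
V2 - V5 - V3 - V4 - V8 - V6: 6 + 8 + 3 + 2 + 5 = 24
V2 - V5 - V8 - V6: 6 + 20 + 5 = 31
V2 - V3 - V4 - V8 - V6: 8 + 3 + 2 + 5 = 18
V2 - V5 - V9 - V6: 6 + 11 + 17 = 34
V2 - V3 - V6: 8 + 15 = 23
V2 - V5 - V3 - V6: 6 + 8 + 15 = 29
The minimum is 18.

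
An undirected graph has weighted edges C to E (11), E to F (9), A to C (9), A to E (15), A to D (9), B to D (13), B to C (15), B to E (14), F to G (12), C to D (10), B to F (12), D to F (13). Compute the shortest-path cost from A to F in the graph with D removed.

A few of the A→F routes:
A-C-E-F: 9 + 11 + 9 = 29
A-C-B-E-F: 9 + 15 + 14 + 9 = 47
A-E-B-F: 15 + 14 + 12 = 41
A-E-F: 15 + 9 = 24
A-C-B-F: 9 + 15 + 12 = 36
A-C-E-B-F: 9 + 11 + 14 + 12 = 46
Shortest: 24.

24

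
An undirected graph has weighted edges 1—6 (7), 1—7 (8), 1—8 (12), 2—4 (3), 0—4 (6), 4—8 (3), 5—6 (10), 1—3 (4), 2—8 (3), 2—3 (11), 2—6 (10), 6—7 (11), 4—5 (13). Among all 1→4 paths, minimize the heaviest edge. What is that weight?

Some routes from 1 to 4:
1 → 3 → 2 → 4: max(4, 11, 3) = 11
1 → 3 → 2 → 8 → 4: max(4, 11, 3, 3) = 11
1 → 7 → 6 → 2 → 4: max(8, 11, 10, 3) = 11
1 → 7 → 6 → 2 → 8 → 4: max(8, 11, 10, 3, 3) = 11
1 → 6 → 2 → 4: max(7, 10, 3) = 10
1 → 6 → 2 → 8 → 4: max(7, 10, 3, 3) = 10
The minimum achievable maximum is 10.

10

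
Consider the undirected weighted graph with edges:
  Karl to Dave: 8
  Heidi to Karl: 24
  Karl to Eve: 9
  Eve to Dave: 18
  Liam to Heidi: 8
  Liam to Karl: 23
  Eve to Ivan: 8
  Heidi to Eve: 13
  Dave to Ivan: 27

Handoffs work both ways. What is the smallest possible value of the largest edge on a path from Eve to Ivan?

8

Some routes from Eve to Ivan:
Eve → Dave → Ivan: max(18, 27) = 27
Eve → Ivan: max(8) = 8
Eve → Karl → Dave → Ivan: max(9, 8, 27) = 27
Best route has worst link 8.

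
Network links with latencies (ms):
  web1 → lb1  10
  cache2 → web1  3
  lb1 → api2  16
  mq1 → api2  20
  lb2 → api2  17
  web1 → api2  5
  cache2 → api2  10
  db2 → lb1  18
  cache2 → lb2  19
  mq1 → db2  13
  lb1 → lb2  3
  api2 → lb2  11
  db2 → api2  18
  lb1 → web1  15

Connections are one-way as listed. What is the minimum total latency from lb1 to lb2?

Routes from lb1 to lb2:
lb1 -> api2 -> lb2: 16 + 11 = 27
lb1 -> web1 -> api2 -> lb2: 15 + 5 + 11 = 31
lb1 -> lb2: 3
Best route has total 3 ms.

3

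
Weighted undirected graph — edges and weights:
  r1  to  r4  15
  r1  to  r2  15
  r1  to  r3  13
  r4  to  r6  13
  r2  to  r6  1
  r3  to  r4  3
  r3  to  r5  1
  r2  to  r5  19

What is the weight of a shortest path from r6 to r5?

17

A few of the r6→r5 routes:
r6 - r2 - r5: 1 + 19 = 20
r6 - r4 - r1 - r3 - r5: 13 + 15 + 13 + 1 = 42
r6 - r4 - r3 - r5: 13 + 3 + 1 = 17
r6 - r2 - r1 - r3 - r5: 1 + 15 + 13 + 1 = 30
r6 - r2 - r1 - r4 - r3 - r5: 1 + 15 + 15 + 3 + 1 = 35
Best route has total 17.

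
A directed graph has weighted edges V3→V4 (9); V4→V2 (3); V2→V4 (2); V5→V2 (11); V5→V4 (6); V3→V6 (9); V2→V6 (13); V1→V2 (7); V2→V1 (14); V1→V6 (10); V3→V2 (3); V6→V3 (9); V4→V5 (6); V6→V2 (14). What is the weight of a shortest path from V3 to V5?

11

Routes from V3 to V5:
V3 → V2 → V4 → V5: 3 + 2 + 6 = 11
V3 → V4 → V5: 9 + 6 = 15
V3 → V6 → V2 → V4 → V5: 9 + 14 + 2 + 6 = 31
Shortest: 11.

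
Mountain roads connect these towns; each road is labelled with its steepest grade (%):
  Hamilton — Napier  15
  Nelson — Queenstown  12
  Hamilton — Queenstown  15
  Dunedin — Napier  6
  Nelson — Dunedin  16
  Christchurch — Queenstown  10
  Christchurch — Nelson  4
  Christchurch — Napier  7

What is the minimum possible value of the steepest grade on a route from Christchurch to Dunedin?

Routes from Christchurch to Dunedin:
Christchurch -> Napier -> Dunedin: max(7, 6) = 7
Christchurch -> Nelson -> Dunedin: max(4, 16) = 16
Christchurch -> Nelson -> Queenstown -> Hamilton -> Napier -> Dunedin: max(4, 12, 15, 15, 6) = 15
Christchurch -> Queenstown -> Nelson -> Dunedin: max(10, 12, 16) = 16
Christchurch -> Queenstown -> Hamilton -> Napier -> Dunedin: max(10, 15, 15, 6) = 15
Christchurch -> Napier -> Hamilton -> Queenstown -> Nelson -> Dunedin: max(7, 15, 15, 12, 16) = 16
The minimum achievable maximum is 7%.

7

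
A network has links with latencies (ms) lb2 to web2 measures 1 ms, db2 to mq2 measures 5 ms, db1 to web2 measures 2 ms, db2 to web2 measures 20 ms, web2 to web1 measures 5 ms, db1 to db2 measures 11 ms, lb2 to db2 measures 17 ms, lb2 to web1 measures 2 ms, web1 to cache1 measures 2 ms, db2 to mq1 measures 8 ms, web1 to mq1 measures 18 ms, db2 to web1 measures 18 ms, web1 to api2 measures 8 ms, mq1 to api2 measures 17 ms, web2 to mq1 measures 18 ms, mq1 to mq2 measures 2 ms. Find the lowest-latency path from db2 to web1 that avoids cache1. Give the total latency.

A few of the db2→web1 routes:
db2 → db1 → web2 → lb2 → web1: 11 + 2 + 1 + 2 = 16
db2 → web1: 18
db2 → lb2 → web1: 17 + 2 = 19
db2 → web2 → lb2 → web1: 20 + 1 + 2 = 23
db2 → lb2 → web2 → web1: 17 + 1 + 5 = 23
db2 → db1 → web2 → web1: 11 + 2 + 5 = 18
The minimum is 16 ms.

16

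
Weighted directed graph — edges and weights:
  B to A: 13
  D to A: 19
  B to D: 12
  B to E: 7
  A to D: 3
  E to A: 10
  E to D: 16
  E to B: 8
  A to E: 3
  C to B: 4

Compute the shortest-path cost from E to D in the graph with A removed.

Paths from E to D avoiding A:
E - D: 16
E - B - D: 8 + 12 = 20
Best route has total 16.

16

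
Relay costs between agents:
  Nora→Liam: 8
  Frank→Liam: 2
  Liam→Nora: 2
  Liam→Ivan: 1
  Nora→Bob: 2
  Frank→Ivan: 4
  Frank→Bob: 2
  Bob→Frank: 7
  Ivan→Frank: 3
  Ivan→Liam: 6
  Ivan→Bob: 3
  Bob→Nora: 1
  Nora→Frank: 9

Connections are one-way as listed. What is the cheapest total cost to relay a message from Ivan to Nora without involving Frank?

Candidate routes:
Ivan -> Liam -> Nora: 6 + 2 = 8
Ivan -> Bob -> Nora: 3 + 1 = 4
Shortest: 4.

4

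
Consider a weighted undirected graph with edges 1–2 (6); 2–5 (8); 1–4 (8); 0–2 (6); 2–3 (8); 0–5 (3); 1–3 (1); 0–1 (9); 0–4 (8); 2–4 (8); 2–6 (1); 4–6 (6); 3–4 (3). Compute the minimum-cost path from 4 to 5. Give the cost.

Comparing a few candidate routes:
4-6-2-5: 6 + 1 + 8 = 15
4-0-5: 8 + 3 = 11
4-3-1-0-5: 3 + 1 + 9 + 3 = 16
The minimum is 11.

11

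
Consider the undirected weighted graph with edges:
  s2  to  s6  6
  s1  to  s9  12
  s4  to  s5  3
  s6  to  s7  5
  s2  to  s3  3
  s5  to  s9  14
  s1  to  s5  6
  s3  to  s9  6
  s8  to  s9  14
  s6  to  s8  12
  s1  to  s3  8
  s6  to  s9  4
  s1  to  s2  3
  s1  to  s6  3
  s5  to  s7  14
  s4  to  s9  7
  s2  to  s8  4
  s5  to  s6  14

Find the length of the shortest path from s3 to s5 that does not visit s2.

Checking several routes:
s3→s9→s4→s5: 6 + 7 + 3 = 16
s3→s9→s6→s1→s5: 6 + 4 + 3 + 6 = 19
s3→s9→s5: 6 + 14 = 20
s3→s1→s5: 8 + 6 = 14
Best route has total 14.

14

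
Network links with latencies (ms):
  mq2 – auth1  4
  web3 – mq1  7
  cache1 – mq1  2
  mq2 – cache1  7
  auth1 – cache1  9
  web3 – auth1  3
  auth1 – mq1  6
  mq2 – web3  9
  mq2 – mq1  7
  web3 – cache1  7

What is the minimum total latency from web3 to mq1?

A few of the web3→mq1 routes:
web3-auth1-cache1-mq1: 3 + 9 + 2 = 14
web3-auth1-mq1: 3 + 6 = 9
web3-mq1: 7
web3-cache1-mq1: 7 + 2 = 9
The minimum is 7 ms.

7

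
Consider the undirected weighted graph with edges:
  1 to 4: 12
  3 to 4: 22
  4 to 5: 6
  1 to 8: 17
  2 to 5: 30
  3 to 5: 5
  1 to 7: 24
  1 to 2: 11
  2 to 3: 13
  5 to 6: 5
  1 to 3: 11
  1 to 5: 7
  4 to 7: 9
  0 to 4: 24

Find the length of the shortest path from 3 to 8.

28

Checking several routes:
3 - 2 - 1 - 8: 13 + 11 + 17 = 41
3 - 5 - 1 - 8: 5 + 7 + 17 = 29
3 - 4 - 5 - 1 - 8: 22 + 6 + 7 + 17 = 52
3 - 4 - 1 - 8: 22 + 12 + 17 = 51
3 - 1 - 8: 11 + 17 = 28
3 - 5 - 4 - 1 - 8: 5 + 6 + 12 + 17 = 40
Shortest: 28.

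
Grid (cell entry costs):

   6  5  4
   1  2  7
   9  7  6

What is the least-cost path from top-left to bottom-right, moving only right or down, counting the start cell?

Best path: r0c0→r1c0→r1c1→r1c2→r2c2
Cost: 6 + 1 + 2 + 7 + 6 = 22
For comparison, the top-then-right route costs 28.

22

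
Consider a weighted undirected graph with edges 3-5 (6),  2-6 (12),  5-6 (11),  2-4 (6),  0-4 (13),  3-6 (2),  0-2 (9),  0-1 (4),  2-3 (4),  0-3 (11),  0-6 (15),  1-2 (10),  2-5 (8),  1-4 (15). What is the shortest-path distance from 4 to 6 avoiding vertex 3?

Some routes from 4 to 6 avoiding 3:
4 -> 1 -> 0 -> 6: 15 + 4 + 15 = 34
4 -> 2 -> 5 -> 6: 6 + 8 + 11 = 25
4 -> 2 -> 0 -> 6: 6 + 9 + 15 = 30
4 -> 0 -> 6: 13 + 15 = 28
4 -> 2 -> 6: 6 + 12 = 18
Best route has total 18.

18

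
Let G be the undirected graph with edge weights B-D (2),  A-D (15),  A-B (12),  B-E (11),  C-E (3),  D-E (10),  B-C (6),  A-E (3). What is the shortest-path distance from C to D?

8

A few of the C→D routes:
C -> E -> A -> D: 3 + 3 + 15 = 21
C -> E -> D: 3 + 10 = 13
C -> E -> B -> D: 3 + 11 + 2 = 16
C -> E -> A -> B -> D: 3 + 3 + 12 + 2 = 20
C -> B -> D: 6 + 2 = 8
The minimum is 8.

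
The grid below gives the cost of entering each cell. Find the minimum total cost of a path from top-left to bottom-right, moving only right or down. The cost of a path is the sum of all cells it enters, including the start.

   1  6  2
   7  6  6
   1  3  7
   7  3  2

17

Take (0,0) → (1,0) → (2,0) → (2,1) → (3,1) → (3,2) for a total of 1 + 7 + 1 + 3 + 3 + 2 = 17.
For comparison, the top-then-right route costs 24.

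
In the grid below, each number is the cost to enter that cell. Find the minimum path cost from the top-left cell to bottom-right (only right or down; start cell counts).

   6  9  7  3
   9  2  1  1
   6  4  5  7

26

Path r0c0 → r0c1 → r1c1 → r1c2 → r1c3 → r2c3: 6 + 9 + 2 + 1 + 1 + 7 = 26.
For comparison, the top-then-right route costs 33.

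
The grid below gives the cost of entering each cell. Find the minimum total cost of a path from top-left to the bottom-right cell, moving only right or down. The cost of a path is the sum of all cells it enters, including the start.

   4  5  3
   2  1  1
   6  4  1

9

Best path: r0c0 → r1c0 → r1c1 → r1c2 → r2c2
Cost: 4 + 2 + 1 + 1 + 1 = 9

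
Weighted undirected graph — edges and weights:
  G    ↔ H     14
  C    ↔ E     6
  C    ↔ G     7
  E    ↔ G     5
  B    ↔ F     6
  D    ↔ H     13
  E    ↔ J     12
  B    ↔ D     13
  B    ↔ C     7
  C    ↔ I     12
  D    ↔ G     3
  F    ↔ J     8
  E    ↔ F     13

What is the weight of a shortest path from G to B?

Checking several routes:
G→D→B: 3 + 13 = 16
G→E→C→B: 5 + 6 + 7 = 18
G→E→F→B: 5 + 13 + 6 = 24
G→C→B: 7 + 7 = 14
G→E→J→F→B: 5 + 12 + 8 + 6 = 31
Shortest: 14.

14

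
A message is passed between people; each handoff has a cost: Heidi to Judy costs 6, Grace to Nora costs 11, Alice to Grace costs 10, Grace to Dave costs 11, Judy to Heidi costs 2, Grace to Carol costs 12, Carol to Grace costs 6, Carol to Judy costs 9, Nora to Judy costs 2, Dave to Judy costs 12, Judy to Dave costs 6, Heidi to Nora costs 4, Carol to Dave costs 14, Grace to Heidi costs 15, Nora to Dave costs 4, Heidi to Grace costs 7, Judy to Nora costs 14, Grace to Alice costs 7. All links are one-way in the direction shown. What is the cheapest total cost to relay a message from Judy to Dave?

6

Paths from Judy to Dave:
Judy-Heidi-Grace-Nora-Dave: 2 + 7 + 11 + 4 = 24
Judy-Dave: 6
Judy-Heidi-Grace-Carol-Dave: 2 + 7 + 12 + 14 = 35
Judy-Nora-Dave: 14 + 4 = 18
Judy-Heidi-Grace-Dave: 2 + 7 + 11 = 20
Judy-Heidi-Nora-Dave: 2 + 4 + 4 = 10
Shortest: 6.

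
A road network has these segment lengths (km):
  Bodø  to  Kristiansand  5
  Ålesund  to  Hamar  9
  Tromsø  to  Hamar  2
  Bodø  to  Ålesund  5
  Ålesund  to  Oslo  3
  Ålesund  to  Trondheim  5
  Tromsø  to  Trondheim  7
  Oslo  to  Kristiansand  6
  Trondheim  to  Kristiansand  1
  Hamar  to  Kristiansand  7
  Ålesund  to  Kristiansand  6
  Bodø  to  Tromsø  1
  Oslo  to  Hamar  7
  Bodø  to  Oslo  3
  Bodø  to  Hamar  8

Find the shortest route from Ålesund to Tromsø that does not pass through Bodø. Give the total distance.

11

A few of the Ålesund→Tromsø routes:
Ålesund - Oslo - Hamar - Tromsø: 3 + 7 + 2 = 12
Ålesund - Hamar - Tromsø: 9 + 2 = 11
Ålesund - Trondheim - Tromsø: 5 + 7 = 12
The minimum is 11 km.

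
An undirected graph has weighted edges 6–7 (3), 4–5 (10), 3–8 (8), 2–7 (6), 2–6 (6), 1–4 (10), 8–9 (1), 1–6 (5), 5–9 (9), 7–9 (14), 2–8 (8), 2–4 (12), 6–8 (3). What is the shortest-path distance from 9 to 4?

19

Comparing a few candidate routes:
9→8→2→4: 1 + 8 + 12 = 21
9→5→4: 9 + 10 = 19
9→8→6→2→4: 1 + 3 + 6 + 12 = 22
9→8→6→1→4: 1 + 3 + 5 + 10 = 19
Best route has total 19.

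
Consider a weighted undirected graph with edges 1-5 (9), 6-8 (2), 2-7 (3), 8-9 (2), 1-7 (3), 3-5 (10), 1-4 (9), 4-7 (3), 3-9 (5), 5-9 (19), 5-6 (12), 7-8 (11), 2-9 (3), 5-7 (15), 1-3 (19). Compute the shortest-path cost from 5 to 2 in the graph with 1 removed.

18

Comparing a few candidate routes:
5-9-2: 19 + 3 = 22
5-6-8-7-2: 12 + 2 + 11 + 3 = 28
5-6-8-9-2: 12 + 2 + 2 + 3 = 19
5-7-8-9-2: 15 + 11 + 2 + 3 = 31
5-3-9-2: 10 + 5 + 3 = 18
5-7-2: 15 + 3 = 18
Shortest: 18.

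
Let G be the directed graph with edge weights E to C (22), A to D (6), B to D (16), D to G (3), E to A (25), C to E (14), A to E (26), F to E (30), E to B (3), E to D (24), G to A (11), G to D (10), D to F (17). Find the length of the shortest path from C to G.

Paths from C to G:
C -> E -> B -> D -> G: 14 + 3 + 16 + 3 = 36
C -> E -> D -> G: 14 + 24 + 3 = 41
C -> E -> A -> D -> G: 14 + 25 + 6 + 3 = 48
Shortest: 36.

36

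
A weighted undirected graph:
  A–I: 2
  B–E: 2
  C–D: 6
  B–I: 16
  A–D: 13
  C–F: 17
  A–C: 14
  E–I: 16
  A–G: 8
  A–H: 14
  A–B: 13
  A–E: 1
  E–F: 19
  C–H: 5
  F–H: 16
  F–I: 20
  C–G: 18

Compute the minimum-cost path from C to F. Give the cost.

17

Some routes from C to F:
C→H→F: 5 + 16 = 21
C→F: 17
C→A→E→F: 14 + 1 + 19 = 34
Best route has total 17.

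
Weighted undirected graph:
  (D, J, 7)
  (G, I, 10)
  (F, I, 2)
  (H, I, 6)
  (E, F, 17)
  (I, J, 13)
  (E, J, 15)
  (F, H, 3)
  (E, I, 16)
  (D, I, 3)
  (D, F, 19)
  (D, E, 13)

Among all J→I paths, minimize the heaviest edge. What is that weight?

7

Some routes from J to I:
J -> E -> I: max(15, 16) = 16
J -> D -> E -> I: max(7, 13, 16) = 16
J -> I: max(13) = 13
J -> D -> I: max(7, 3) = 7
J -> E -> D -> I: max(15, 13, 3) = 15
J -> E -> F -> H -> I: max(15, 17, 3, 6) = 17
Best route has worst link 7.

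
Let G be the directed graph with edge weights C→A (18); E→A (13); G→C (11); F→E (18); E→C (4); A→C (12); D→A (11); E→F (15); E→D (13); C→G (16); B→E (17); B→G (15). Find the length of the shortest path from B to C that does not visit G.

Routes from B to C avoiding G:
B -> E -> C: 17 + 4 = 21
B -> E -> A -> C: 17 + 13 + 12 = 42
B -> E -> D -> A -> C: 17 + 13 + 11 + 12 = 53
The minimum is 21.

21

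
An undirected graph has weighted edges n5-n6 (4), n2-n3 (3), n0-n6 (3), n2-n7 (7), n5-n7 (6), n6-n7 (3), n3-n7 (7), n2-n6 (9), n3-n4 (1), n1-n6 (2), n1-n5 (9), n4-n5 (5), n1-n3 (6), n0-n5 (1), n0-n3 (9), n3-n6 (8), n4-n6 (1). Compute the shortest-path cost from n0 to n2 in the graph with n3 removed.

Checking several routes:
n0 → n6 → n2: 3 + 9 = 12
n0 → n5 → n6 → n2: 1 + 4 + 9 = 14
n0 → n6 → n7 → n2: 3 + 3 + 7 = 13
n0 → n5 → n7 → n2: 1 + 6 + 7 = 14
Best route has total 12.

12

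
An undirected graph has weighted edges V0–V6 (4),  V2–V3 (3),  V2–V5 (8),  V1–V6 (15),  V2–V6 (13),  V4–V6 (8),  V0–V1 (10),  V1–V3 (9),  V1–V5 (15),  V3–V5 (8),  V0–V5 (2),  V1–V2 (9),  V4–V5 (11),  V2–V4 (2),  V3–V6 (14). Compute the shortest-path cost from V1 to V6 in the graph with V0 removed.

15

A few of the V1→V6 routes:
V1-V6: 15
V1-V3-V6: 9 + 14 = 23
V1-V3-V2-V4-V6: 9 + 3 + 2 + 8 = 22
V1-V2-V4-V6: 9 + 2 + 8 = 19
V1-V2-V6: 9 + 13 = 22
Shortest: 15.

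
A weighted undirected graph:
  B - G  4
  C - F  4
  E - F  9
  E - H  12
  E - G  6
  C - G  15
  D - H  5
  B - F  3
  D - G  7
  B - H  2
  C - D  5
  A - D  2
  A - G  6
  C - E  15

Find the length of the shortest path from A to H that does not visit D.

Comparing a few candidate routes:
A -> G -> B -> H: 6 + 4 + 2 = 12
A -> G -> B -> F -> E -> H: 6 + 4 + 3 + 9 + 12 = 34
A -> G -> C -> F -> B -> H: 6 + 15 + 4 + 3 + 2 = 30
A -> G -> E -> H: 6 + 6 + 12 = 24
A -> G -> E -> F -> B -> H: 6 + 6 + 9 + 3 + 2 = 26
The minimum is 12.

12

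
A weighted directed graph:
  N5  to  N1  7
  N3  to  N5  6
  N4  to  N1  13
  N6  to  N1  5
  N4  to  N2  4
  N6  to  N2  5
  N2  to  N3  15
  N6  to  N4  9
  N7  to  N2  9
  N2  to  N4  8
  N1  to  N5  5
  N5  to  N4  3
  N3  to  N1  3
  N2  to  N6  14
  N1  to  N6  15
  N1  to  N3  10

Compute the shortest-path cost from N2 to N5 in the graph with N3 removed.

Routes from N2 to N5 avoiding N3:
N2-N4-N1-N5: 8 + 13 + 5 = 26
N2-N6-N4-N1-N5: 14 + 9 + 13 + 5 = 41
N2-N6-N1-N5: 14 + 5 + 5 = 24
Shortest: 24.

24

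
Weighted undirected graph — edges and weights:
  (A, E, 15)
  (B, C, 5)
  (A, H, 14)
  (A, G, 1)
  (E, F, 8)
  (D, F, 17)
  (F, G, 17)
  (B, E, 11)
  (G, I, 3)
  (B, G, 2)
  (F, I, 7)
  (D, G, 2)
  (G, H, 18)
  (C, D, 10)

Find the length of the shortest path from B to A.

A few of the B→A routes:
B -> G -> A: 2 + 1 = 3
B -> E -> A: 11 + 15 = 26
B -> C -> D -> G -> A: 5 + 10 + 2 + 1 = 18
B -> G -> H -> A: 2 + 18 + 14 = 34
B -> E -> F -> I -> G -> A: 11 + 8 + 7 + 3 + 1 = 30
Best route has total 3.

3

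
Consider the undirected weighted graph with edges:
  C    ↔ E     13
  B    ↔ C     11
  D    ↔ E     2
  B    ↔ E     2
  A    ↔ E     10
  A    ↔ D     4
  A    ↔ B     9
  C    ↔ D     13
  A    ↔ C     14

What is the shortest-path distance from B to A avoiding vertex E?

Routes from B to A avoiding E:
B - A: 9
B - C - A: 11 + 14 = 25
B - C - D - A: 11 + 13 + 4 = 28
The minimum is 9.

9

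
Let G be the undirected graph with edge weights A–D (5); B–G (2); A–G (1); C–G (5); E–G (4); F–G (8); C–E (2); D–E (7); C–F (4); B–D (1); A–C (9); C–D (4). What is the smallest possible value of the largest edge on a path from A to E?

4

Comparing a few candidate routes:
A→D→B→G→E: max(5, 1, 2, 4) = 5
A→G→E: max(1, 4) = 4
A→G→B→D→C→E: max(1, 2, 1, 4, 2) = 4
Smallest bottleneck: 4.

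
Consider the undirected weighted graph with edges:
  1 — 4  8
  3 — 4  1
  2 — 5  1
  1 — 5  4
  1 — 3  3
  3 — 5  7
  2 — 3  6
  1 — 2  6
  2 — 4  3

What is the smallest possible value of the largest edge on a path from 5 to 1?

Some routes from 5 to 1:
5-2-3-1: max(1, 6, 3) = 6
5-2-4-3-1: max(1, 3, 1, 3) = 3
5-1: max(4) = 4
Smallest bottleneck: 3.

3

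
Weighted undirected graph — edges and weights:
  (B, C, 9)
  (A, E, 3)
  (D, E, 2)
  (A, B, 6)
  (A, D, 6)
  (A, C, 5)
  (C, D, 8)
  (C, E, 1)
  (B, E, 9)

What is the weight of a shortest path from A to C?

4

Checking several routes:
A → D → E → C: 6 + 2 + 1 = 9
A → E → D → C: 3 + 2 + 8 = 13
A → E → C: 3 + 1 = 4
A → C: 5
Shortest: 4.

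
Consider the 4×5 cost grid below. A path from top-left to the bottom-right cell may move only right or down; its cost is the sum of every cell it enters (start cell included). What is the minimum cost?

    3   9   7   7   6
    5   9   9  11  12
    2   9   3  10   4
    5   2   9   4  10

One optimal route is r0c0 -> r1c0 -> r2c0 -> r3c0 -> r3c1 -> r3c2 -> r3c3 -> r3c4.
Its cost is 3 + 5 + 2 + 5 + 2 + 9 + 4 + 10 = 40.

40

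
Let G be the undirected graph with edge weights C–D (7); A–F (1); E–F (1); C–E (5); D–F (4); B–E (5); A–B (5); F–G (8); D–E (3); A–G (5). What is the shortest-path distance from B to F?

Candidate routes:
B - E - D - F: 5 + 3 + 4 = 12
B - E - F: 5 + 1 = 6
B - E - C - D - F: 5 + 5 + 7 + 4 = 21
B - A - F: 5 + 1 = 6
B - A - G - F: 5 + 5 + 8 = 18
Shortest: 6.

6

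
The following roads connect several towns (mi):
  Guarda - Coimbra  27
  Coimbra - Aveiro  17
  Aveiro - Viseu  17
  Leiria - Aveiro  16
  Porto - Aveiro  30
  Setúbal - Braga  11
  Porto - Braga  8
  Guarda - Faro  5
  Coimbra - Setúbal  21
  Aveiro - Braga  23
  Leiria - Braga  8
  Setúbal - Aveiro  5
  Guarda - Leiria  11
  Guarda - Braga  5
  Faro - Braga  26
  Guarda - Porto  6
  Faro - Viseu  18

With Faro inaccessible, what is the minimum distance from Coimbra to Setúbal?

Some routes from Coimbra to Setúbal avoiding Faro:
Coimbra - Setúbal: 21
Coimbra - Aveiro - Setúbal: 17 + 5 = 22
Coimbra - Guarda - Braga - Setúbal: 27 + 5 + 11 = 43
Coimbra - Aveiro - Braga - Setúbal: 17 + 23 + 11 = 51
The minimum is 21 mi.

21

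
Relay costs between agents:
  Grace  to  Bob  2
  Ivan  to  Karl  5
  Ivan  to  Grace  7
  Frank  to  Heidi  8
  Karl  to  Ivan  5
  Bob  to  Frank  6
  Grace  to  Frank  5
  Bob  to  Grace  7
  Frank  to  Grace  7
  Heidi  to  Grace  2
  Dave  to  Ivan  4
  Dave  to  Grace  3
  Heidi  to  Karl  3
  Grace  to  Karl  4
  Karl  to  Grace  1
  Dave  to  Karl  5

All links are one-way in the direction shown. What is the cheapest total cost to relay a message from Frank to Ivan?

Candidate routes:
Frank -> Heidi -> Grace -> Karl -> Ivan: 8 + 2 + 4 + 5 = 19
Frank -> Heidi -> Karl -> Ivan: 8 + 3 + 5 = 16
Frank -> Grace -> Karl -> Ivan: 7 + 4 + 5 = 16
Shortest: 16.

16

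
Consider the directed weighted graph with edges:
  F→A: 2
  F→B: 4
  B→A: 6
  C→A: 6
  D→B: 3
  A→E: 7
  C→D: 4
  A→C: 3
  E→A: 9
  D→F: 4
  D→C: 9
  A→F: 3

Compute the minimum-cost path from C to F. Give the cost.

8

Routes from C to F:
C→D→B→A→F: 4 + 3 + 6 + 3 = 16
C→D→F: 4 + 4 = 8
C→A→F: 6 + 3 = 9
Best route has total 8.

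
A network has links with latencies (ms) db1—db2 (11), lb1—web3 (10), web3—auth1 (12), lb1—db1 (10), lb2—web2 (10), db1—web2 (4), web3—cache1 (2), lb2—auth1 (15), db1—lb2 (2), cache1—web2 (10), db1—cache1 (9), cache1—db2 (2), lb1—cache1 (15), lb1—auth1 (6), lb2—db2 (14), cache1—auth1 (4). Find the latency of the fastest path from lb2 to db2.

Comparing a few candidate routes:
lb2 - db2: 14
lb2 - db1 - db2: 2 + 11 = 13
lb2 - db1 - cache1 - db2: 2 + 9 + 2 = 13
The minimum is 13 ms.

13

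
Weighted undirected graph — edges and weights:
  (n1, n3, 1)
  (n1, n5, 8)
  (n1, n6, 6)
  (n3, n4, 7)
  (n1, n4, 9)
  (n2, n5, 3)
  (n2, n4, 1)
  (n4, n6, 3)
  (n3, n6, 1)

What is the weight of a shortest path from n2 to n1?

6

Checking several routes:
n2-n4-n3-n1: 1 + 7 + 1 = 9
n2-n4-n6-n3-n1: 1 + 3 + 1 + 1 = 6
n2-n4-n1: 1 + 9 = 10
n2-n4-n6-n1: 1 + 3 + 6 = 10
n2-n5-n1: 3 + 8 = 11
Best route has total 6.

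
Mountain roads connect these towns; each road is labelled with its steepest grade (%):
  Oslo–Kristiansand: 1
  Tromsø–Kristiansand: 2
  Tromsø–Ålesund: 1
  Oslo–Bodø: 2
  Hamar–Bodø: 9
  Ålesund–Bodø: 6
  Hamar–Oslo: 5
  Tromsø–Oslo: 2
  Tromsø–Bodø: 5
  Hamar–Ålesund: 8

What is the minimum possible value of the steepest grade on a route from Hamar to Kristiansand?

Some routes from Hamar to Kristiansand:
Hamar→Oslo→Kristiansand: max(5, 1) = 5
Hamar→Oslo→Tromsø→Kristiansand: max(5, 2, 2) = 5
Hamar→Oslo→Bodø→Tromsø→Kristiansand: max(5, 2, 5, 2) = 5
The minimum achievable maximum is 5%.

5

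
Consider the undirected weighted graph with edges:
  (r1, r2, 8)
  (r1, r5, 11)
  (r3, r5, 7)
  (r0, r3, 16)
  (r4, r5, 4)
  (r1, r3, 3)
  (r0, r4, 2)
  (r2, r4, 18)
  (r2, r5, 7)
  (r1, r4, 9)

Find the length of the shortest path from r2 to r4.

A few of the r2→r4 routes:
r2→r1→r5→r4: 8 + 11 + 4 = 23
r2→r4: 18
r2→r5→r4: 7 + 4 = 11
r2→r1→r3→r5→r4: 8 + 3 + 7 + 4 = 22
r2→r1→r4: 8 + 9 = 17
Best route has total 11.

11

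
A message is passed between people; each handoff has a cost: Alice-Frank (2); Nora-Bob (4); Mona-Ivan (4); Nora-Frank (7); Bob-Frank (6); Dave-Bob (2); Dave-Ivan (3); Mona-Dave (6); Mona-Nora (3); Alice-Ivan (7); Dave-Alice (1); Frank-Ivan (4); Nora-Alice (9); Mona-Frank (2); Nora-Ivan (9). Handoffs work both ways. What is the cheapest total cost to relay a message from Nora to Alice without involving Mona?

A few of the Nora→Alice routes:
Nora -> Bob -> Dave -> Alice: 4 + 2 + 1 = 7
Nora -> Bob -> Frank -> Alice: 4 + 6 + 2 = 12
Nora -> Alice: 9
Nora -> Ivan -> Dave -> Alice: 9 + 3 + 1 = 13
Nora -> Frank -> Alice: 7 + 2 = 9
The minimum is 7.

7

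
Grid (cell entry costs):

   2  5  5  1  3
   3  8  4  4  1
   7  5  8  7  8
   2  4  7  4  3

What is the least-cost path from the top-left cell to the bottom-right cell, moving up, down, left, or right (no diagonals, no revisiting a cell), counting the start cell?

28

Take [0,0]→[0,1]→[0,2]→[0,3]→[0,4]→[1,4]→[2,4]→[3,4] for a total of 2 + 5 + 5 + 1 + 3 + 1 + 8 + 3 = 28.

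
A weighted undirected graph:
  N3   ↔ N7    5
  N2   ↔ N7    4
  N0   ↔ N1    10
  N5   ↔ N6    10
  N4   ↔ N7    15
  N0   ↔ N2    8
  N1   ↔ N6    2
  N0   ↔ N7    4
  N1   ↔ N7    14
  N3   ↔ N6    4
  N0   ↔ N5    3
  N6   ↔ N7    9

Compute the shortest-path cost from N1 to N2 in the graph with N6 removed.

18

Routes from N1 to N2 avoiding N6:
N1→N0→N7→N2: 10 + 4 + 4 = 18
N1→N0→N2: 10 + 8 = 18
N1→N7→N0→N2: 14 + 4 + 8 = 26
N1→N7→N2: 14 + 4 = 18
The minimum is 18.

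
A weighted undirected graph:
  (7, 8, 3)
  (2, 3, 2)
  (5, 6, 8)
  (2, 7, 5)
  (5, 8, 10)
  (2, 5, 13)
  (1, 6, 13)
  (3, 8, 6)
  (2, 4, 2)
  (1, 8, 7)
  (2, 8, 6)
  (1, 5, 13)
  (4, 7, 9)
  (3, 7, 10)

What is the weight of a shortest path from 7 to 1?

10

Some routes from 7 to 1:
7 - 3 - 2 - 8 - 1: 10 + 2 + 6 + 7 = 25
7 - 8 - 1: 3 + 7 = 10
7 - 2 - 3 - 8 - 1: 5 + 2 + 6 + 7 = 20
7 - 4 - 2 - 8 - 1: 9 + 2 + 6 + 7 = 24
7 - 3 - 8 - 1: 10 + 6 + 7 = 23
7 - 2 - 8 - 1: 5 + 6 + 7 = 18
The minimum is 10.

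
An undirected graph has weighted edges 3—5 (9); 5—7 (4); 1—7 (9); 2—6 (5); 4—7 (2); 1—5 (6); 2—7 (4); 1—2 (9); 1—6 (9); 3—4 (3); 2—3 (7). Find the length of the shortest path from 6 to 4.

11

Comparing a few candidate routes:
6→1→7→4: 9 + 9 + 2 = 20
6→1→5→7→4: 9 + 6 + 4 + 2 = 21
6→2→3→4: 5 + 7 + 3 = 15
6→2→7→4: 5 + 4 + 2 = 11
Shortest: 11.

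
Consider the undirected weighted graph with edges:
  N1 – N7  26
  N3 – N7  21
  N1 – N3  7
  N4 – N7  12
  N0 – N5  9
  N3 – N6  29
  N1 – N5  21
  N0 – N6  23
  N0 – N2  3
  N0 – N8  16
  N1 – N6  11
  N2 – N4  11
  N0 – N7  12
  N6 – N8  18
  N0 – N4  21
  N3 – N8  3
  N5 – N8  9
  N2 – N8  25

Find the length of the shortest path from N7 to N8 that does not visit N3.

Checking several routes:
N7-N4-N2-N0-N5-N8: 12 + 11 + 3 + 9 + 9 = 44
N7-N4-N2-N0-N8: 12 + 11 + 3 + 16 = 42
N7-N0-N2-N8: 12 + 3 + 25 = 40
N7-N0-N5-N8: 12 + 9 + 9 = 30
N7-N0-N8: 12 + 16 = 28
The minimum is 28.

28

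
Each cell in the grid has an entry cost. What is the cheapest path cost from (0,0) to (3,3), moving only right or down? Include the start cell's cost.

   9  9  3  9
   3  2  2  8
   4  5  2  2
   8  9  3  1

21

One optimal route is r0c0→r1c0→r1c1→r1c2→r2c2→r2c3→r3c3.
Its cost is 9 + 3 + 2 + 2 + 2 + 2 + 1 = 21.
For comparison, the top-then-right route costs 41.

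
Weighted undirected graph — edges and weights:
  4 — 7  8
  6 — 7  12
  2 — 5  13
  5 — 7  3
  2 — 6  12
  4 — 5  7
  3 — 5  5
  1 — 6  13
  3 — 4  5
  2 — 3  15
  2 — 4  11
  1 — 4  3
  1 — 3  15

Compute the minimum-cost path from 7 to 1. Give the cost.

11

Checking several routes:
7-5-4-1: 3 + 7 + 3 = 13
7-5-3-4-1: 3 + 5 + 5 + 3 = 16
7-4-1: 8 + 3 = 11
7-5-3-1: 3 + 5 + 15 = 23
The minimum is 11.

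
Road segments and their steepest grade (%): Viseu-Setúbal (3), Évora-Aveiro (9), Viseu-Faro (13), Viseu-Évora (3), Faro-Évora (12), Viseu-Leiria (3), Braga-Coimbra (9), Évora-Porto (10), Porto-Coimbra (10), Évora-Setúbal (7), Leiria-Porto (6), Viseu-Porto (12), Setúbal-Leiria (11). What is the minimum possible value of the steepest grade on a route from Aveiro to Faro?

Comparing a few candidate routes:
Aveiro -> Évora -> Viseu -> Faro: max(9, 3, 13) = 13
Aveiro -> Évora -> Porto -> Leiria -> Viseu -> Faro: max(9, 10, 6, 3, 13) = 13
Aveiro -> Évora -> Porto -> Leiria -> Setúbal -> Viseu -> Faro: max(9, 10, 6, 11, 3, 13) = 13
Aveiro -> Évora -> Faro: max(9, 12) = 12
Aveiro -> Évora -> Setúbal -> Viseu -> Faro: max(9, 7, 3, 13) = 13
Aveiro -> Évora -> Porto -> Viseu -> Faro: max(9, 10, 12, 13) = 13
The minimum achievable maximum is 12%.

12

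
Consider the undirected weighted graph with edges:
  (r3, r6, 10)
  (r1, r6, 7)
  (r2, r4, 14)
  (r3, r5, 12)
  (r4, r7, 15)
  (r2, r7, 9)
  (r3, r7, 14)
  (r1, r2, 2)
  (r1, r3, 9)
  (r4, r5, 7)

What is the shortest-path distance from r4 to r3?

Comparing a few candidate routes:
r4 → r7 → r3: 15 + 14 = 29
r4 → r5 → r3: 7 + 12 = 19
r4 → r2 → r1 → r3: 14 + 2 + 9 = 25
r4 → r2 → r1 → r6 → r3: 14 + 2 + 7 + 10 = 33
The minimum is 19.

19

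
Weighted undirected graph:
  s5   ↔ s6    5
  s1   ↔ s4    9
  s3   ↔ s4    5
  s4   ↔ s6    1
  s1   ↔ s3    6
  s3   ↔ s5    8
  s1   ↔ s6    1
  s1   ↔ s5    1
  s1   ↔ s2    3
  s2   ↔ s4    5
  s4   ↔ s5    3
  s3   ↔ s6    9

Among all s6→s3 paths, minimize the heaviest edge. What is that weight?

A few of the s6→s3 routes:
s6 -> s5 -> s4 -> s3: max(5, 3, 5) = 5
s6 -> s4 -> s3: max(1, 5) = 5
s6 -> s5 -> s1 -> s2 -> s4 -> s3: max(5, 1, 3, 5, 5) = 5
The minimum achievable maximum is 5.

5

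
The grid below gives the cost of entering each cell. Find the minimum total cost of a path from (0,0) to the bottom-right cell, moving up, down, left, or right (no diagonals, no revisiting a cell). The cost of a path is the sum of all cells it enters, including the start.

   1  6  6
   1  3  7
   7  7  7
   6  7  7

26

Best path: [0,0] → [1,0] → [1,1] → [1,2] → [2,2] → [3,2]
Cost: 1 + 1 + 3 + 7 + 7 + 7 = 26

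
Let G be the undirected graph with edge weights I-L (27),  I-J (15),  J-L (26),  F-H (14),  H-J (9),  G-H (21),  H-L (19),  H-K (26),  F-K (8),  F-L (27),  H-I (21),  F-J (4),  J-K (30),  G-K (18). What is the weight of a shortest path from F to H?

13

A few of the F→H routes:
F→H: 14
F→J→H: 4 + 9 = 13
F→K→H: 8 + 26 = 34
F→J→I→H: 4 + 15 + 21 = 40
Best route has total 13.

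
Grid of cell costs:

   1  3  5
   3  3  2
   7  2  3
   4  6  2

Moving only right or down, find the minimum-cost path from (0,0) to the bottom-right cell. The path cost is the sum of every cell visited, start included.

Cheapest: r0c0 → r0c1 → r1c1 → r1c2 → r2c2 → r3c2
  1 + 3 + 3 + 2 + 3 + 2 = 14
For comparison, the top-then-right route costs 16.

14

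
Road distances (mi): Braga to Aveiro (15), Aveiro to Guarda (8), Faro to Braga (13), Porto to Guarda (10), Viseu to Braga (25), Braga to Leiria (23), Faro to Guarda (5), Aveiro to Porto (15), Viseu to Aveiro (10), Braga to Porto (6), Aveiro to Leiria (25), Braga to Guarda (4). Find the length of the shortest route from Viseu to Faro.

23

Checking several routes:
Viseu - Braga - Guarda - Faro: 25 + 4 + 5 = 34
Viseu - Aveiro - Braga - Guarda - Faro: 10 + 15 + 4 + 5 = 34
Viseu - Braga - Faro: 25 + 13 = 38
Viseu - Aveiro - Guarda - Braga - Faro: 10 + 8 + 4 + 13 = 35
Viseu - Aveiro - Guarda - Faro: 10 + 8 + 5 = 23
Best route has total 23 mi.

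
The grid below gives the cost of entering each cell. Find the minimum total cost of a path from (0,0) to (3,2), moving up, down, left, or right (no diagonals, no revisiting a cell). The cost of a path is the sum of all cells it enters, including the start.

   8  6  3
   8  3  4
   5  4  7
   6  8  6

34

Best path: r0c0 r0c1 r0c2 r1c2 r2c2 r3c2
Cost: 8 + 6 + 3 + 4 + 7 + 6 = 34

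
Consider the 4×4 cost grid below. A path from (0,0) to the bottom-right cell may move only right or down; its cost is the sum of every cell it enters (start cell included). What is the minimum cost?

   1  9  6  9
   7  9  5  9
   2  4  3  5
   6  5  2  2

Take [0,0] → [1,0] → [2,0] → [2,1] → [2,2] → [3,2] → [3,3] for a total of 1 + 7 + 2 + 4 + 3 + 2 + 2 = 21.
(Top row then right column would cost 41.)

21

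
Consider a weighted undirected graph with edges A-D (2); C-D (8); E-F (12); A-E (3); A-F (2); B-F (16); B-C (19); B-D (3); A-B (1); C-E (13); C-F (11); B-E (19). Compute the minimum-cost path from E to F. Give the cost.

Comparing a few candidate routes:
E → F: 12
E → A → D → B → F: 3 + 2 + 3 + 16 = 24
E → B → A → F: 19 + 1 + 2 = 22
E → A → F: 3 + 2 = 5
E → A → B → F: 3 + 1 + 16 = 20
E → C → F: 13 + 11 = 24
Shortest: 5.

5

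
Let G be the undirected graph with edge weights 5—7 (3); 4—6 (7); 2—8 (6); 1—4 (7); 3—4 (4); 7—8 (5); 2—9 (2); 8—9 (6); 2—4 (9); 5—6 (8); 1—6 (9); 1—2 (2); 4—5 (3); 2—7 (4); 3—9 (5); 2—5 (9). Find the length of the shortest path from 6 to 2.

Comparing a few candidate routes:
6 → 4 → 1 → 2: 7 + 7 + 2 = 16
6 → 1 → 2: 9 + 2 = 11
6 → 5 → 7 → 2: 8 + 3 + 4 = 15
The minimum is 11.

11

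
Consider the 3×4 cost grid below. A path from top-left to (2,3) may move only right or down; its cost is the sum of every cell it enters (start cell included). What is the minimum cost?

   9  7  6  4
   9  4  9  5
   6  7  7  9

40

Cheapest: (0,0) -> (0,1) -> (0,2) -> (0,3) -> (1,3) -> (2,3)
  9 + 7 + 6 + 4 + 5 + 9 = 40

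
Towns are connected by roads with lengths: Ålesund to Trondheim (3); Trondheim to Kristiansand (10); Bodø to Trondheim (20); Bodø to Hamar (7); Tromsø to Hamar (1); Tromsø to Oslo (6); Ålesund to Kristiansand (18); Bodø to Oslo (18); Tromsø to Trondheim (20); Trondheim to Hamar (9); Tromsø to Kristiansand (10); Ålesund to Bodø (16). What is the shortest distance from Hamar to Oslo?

7

Some routes from Hamar to Oslo:
Hamar - Trondheim - Kristiansand - Tromsø - Oslo: 9 + 10 + 10 + 6 = 35
Hamar - Tromsø - Oslo: 1 + 6 = 7
Hamar - Bodø - Oslo: 7 + 18 = 25
Shortest: 7.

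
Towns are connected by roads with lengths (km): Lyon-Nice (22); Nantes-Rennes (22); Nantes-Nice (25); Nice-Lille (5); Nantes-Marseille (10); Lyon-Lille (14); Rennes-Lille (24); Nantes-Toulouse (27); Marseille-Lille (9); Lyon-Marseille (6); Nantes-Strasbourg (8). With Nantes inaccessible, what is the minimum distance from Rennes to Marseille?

33

Paths from Rennes to Marseille avoiding Nantes:
Rennes - Lille - Marseille: 24 + 9 = 33
Rennes - Lille - Lyon - Marseille: 24 + 14 + 6 = 44
Rennes - Lille - Nice - Lyon - Marseille: 24 + 5 + 22 + 6 = 57
Best route has total 33 km.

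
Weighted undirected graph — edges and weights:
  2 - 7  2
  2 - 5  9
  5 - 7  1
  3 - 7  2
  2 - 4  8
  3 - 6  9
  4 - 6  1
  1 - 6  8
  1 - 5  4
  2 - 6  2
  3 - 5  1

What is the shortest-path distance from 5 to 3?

1

Comparing a few candidate routes:
5→7→3: 1 + 2 = 3
5→2→7→3: 9 + 2 + 2 = 13
5→3: 1
Shortest: 1.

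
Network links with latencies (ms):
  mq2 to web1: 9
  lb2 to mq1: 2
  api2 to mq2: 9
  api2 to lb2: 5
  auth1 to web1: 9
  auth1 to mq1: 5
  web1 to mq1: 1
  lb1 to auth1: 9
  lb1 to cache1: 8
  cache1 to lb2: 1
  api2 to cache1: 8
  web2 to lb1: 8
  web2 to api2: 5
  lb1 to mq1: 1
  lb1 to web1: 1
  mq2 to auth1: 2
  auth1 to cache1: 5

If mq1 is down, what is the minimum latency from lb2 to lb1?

9

Some routes from lb2 to lb1 avoiding mq1:
lb2→api2→web2→lb1: 5 + 5 + 8 = 18
lb2→cache1→lb1: 1 + 8 = 9
lb2→cache1→auth1→lb1: 1 + 5 + 9 = 15
lb2→cache1→auth1→web1→lb1: 1 + 5 + 9 + 1 = 16
lb2→cache1→auth1→mq2→web1→lb1: 1 + 5 + 2 + 9 + 1 = 18
The minimum is 9 ms.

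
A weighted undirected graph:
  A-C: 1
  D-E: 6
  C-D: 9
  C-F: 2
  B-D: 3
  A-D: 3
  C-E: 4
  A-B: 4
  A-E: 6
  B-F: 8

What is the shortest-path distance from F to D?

Checking several routes:
F→C→A→D: 2 + 1 + 3 = 6
F→C→A→B→D: 2 + 1 + 4 + 3 = 10
F→C→D: 2 + 9 = 11
Best route has total 6.

6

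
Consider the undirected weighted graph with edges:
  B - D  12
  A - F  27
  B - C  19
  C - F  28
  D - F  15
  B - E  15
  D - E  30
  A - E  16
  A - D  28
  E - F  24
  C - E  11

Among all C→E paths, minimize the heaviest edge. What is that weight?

11

Some routes from C to E:
C -> E: max(11) = 11
C -> B -> E: max(19, 15) = 19
C -> B -> D -> F -> E: max(19, 12, 15, 24) = 24
Smallest bottleneck: 11.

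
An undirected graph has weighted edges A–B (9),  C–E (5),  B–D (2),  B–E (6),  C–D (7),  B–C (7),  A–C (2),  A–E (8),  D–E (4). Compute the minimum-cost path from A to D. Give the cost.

Checking several routes:
A -> C -> E -> D: 2 + 5 + 4 = 11
A -> C -> D: 2 + 7 = 9
A -> B -> D: 9 + 2 = 11
A -> C -> B -> D: 2 + 7 + 2 = 11
The minimum is 9.

9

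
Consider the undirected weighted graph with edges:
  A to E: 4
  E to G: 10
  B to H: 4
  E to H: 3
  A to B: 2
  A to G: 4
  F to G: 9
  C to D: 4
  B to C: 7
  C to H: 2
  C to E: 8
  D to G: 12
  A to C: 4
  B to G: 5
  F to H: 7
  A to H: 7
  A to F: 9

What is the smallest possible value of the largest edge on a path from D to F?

7

Some routes from D to F:
D - C - B - H - F: max(4, 7, 4, 7) = 7
D - C - B - A - H - F: max(4, 7, 2, 7, 7) = 7
D - C - B - A - E - H - F: max(4, 7, 2, 4, 3, 7) = 7
Best route has worst link 7.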